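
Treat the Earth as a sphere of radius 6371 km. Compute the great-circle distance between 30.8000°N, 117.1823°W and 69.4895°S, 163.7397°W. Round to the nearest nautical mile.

6354 nmi

Δλ = -163.7397 − -117.1823 = -46.5574°.
Δφ = -69.4895 − 30.8000 = -100.2895°.
a = sin²(Δφ/2) + cos φ₁ · cos φ₂ · sin²(Δλ/2) = 0.636317.
c = 2·atan2(√a, √(1−a)) = 1.84693 rad → d = 6371·c ≈ 11766.77 km ≈ 6353.55 nmi.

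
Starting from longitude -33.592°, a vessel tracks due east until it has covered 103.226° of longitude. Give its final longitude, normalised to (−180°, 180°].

Start at -33.592°; shift +103.226° → +69.634°.
+69.634° already lies in (−180°, 180°].

+69.634°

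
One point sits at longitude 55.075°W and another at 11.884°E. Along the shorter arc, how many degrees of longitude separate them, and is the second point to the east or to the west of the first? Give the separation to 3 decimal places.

66.959° east

Raw difference: 11.884 − -55.075 = 66.959°.
Normalise into (−180°, 180°]: 66.959° stays 66.959°.
Positive ⇒ the second point lies to the east; separation 66.959°.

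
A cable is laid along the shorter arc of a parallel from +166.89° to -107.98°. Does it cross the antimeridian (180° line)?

Naïve |-107.98 − 166.89| = 274.87° > 180°, so the shorter arc goes the other way round — across 180°.
Signed shortest Δλ = ((-107.98 − 166.89 + 180) mod 360) − 180 = 85.13°.
Going east by 85.13° from +166.89° passes through 180° before reaching -107.98°.

Yes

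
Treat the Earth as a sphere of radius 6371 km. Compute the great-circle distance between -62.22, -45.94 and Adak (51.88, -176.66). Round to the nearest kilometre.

16912 km

Δλ = -176.66 − -45.94 = -130.72°.
Δφ = 51.88 − -62.22 = 114.10°.
a = sin²(Δφ/2) + cos φ₁ · cos φ₂ · sin²(Δλ/2) = 0.941870.
c = 2·atan2(√a, √(1−a)) = 2.65459 rad → d = 6371·c ≈ 16912.40 km.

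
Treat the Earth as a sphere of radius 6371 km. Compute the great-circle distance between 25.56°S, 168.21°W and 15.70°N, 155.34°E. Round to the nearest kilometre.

6051 km

Δλ = 155.34 − -168.21 = 323.55°; wrapped into (−180°, 180°]: -36.45°.
Δφ = 15.70 − -25.56 = 41.26°.
a = sin²(Δφ/2) + cos φ₁ · cos φ₂ · sin²(Δλ/2) = 0.209085.
c = 2·atan2(√a, √(1−a)) = 0.94982 rad → d = 6371·c ≈ 6051.30 km.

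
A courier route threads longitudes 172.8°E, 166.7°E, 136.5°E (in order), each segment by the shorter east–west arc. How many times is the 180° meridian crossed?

0

Leg 1: +172.8° → +166.7°, shortest Δλ = -6.1° (west) — does not cross 180°.
Leg 2: +166.7° → +136.5°, shortest Δλ = -30.2° (west) — does not cross 180°.
Total crossings: 0.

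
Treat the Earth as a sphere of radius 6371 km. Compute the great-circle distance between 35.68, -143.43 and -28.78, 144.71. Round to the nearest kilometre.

Δλ = 144.71 − -143.43 = 288.14°; wrapped into (−180°, 180°]: -71.86°.
Δφ = -28.78 − 35.68 = -64.46°.
a = sin²(Δφ/2) + cos φ₁ · cos φ₂ · sin²(Δλ/2) = 0.529575.
c = 2·atan2(√a, √(1−a)) = 1.62998 rad → d = 6371·c ≈ 10384.61 km.

10385 km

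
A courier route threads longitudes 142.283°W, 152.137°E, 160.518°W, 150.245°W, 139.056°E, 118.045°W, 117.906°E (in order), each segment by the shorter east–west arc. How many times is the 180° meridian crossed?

5

Leg 1: -142.283° → +152.137°, shortest Δλ = -65.58° (west) — crosses 180°.
Leg 2: +152.137° → -160.518°, shortest Δλ = 47.345° (east) — crosses 180°.
Leg 3: -160.518° → -150.245°, shortest Δλ = 10.273° (east) — does not cross 180°.
Leg 4: -150.245° → +139.056°, shortest Δλ = -70.699° (west) — crosses 180°.
Leg 5: +139.056° → -118.045°, shortest Δλ = 102.899° (east) — crosses 180°.
Leg 6: -118.045° → +117.906°, shortest Δλ = -124.049° (west) — crosses 180°.
Total crossings: 5.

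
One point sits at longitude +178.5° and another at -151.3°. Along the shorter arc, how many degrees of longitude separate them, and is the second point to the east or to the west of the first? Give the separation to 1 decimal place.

Raw difference: -151.3 − 178.5 = -329.8°.
Normalise into (−180°, 180°]: -329.8° + 360° = 30.2°.
Positive ⇒ the second point lies to the east; separation 30.2°.

30.2° east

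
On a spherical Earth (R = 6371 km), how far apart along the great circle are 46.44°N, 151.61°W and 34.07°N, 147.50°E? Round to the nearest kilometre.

Δλ = 147.50 − -151.61 = 299.11°; wrapped into (−180°, 180°]: -60.89°.
Δφ = 34.07 − 46.44 = -12.37°.
a = sin²(Δφ/2) + cos φ₁ · cos φ₂ · sin²(Δλ/2) = 0.158172.
c = 2·atan2(√a, √(1−a)) = 0.81804 rad → d = 6371·c ≈ 5211.70 km.

5212 km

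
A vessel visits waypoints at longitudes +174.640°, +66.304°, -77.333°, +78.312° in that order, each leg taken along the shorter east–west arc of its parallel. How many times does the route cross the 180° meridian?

Leg 1: +174.640° → +66.304°, shortest Δλ = -108.336° (west) — does not cross 180°.
Leg 2: +66.304° → -77.333°, shortest Δλ = -143.637° (west) — does not cross 180°.
Leg 3: -77.333° → +78.312°, shortest Δλ = 155.645° (east) — does not cross 180°.
Total crossings: 0.

0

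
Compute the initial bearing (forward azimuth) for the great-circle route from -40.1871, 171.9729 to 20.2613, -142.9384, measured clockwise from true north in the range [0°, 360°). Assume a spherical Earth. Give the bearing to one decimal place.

Δλ = -142.9384 − 171.9729 = -314.9113°; wrapped into (−180°, 180°]: 45.0887°.
θ = atan2( sin Δλ · cos φ₂ , cos φ₁ · sin φ₂ − sin φ₁ · cos φ₂ · cos Δλ )
  = atan2(0.66438, 0.69194) = 43.836° → normalised to [0°, 360°): 43.836°.

43.8°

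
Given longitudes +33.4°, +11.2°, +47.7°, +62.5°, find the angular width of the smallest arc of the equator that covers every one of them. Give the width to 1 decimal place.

51.3°

Sort the longitudes: +11.2°, +33.4°, +47.7°, +62.5°.
Eastward gaps between consecutive values (wrapping around): 22.2°, 14.3°, 14.8°, 308.7°.
Largest gap = 308.7° ⇒ minimal covering band is its complement: 360° − 308.7° = 51.3°.
Band runs from +11.2° eastward to +62.5°.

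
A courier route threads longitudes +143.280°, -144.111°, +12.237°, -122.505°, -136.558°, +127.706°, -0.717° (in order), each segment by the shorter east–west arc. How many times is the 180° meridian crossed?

Leg 1: +143.280° → -144.111°, shortest Δλ = 72.609° (east) — crosses 180°.
Leg 2: -144.111° → +12.237°, shortest Δλ = 156.348° (east) — does not cross 180°.
Leg 3: +12.237° → -122.505°, shortest Δλ = -134.742° (west) — does not cross 180°.
Leg 4: -122.505° → -136.558°, shortest Δλ = -14.053° (west) — does not cross 180°.
Leg 5: -136.558° → +127.706°, shortest Δλ = -95.736° (west) — crosses 180°.
Leg 6: +127.706° → -0.717°, shortest Δλ = -128.423° (west) — does not cross 180°.
Total crossings: 2.

2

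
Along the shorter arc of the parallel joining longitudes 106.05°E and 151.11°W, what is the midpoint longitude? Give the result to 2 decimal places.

157.47°E

Signed shortest Δλ from +106.05° to -151.11° is +102.84°.
Midpoint longitude = +106.05° + (+102.84°)/2 = +106.05° + 51.42° = +157.47°.
(The naïve average (+106.05 + -151.11)/2 = -22.53° is on the wrong side of the globe.)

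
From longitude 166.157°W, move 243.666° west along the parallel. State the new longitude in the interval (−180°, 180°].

49.823°W

Start at -166.157°; shift −243.666° → -409.823°.
-409.823° lies outside (−180°, 180°]; add 360° → -49.823°.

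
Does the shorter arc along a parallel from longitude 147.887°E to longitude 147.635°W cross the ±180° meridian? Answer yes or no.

Yes

Naïve |-147.635 − 147.887| = 295.522° > 180°, so the shorter arc goes the other way round — across 180°.
Signed shortest Δλ = ((-147.635 − 147.887 + 180) mod 360) − 180 = 64.478°.
Going east by 64.478° from +147.887° passes through 180° before reaching -147.635°.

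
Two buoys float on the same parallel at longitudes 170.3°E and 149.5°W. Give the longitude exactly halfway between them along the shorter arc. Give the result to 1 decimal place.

Signed shortest Δλ from +170.3° to -149.5° is +40.2°.
Midpoint longitude = +170.3° + (+40.2°)/2 = +170.3° + 20.1° = +190.4°.
Normalise into (−180°, 180°]: -169.6°.
(The naïve average (+170.3 + -149.5)/2 = 10.4° is on the wrong side of the globe.)

169.6°W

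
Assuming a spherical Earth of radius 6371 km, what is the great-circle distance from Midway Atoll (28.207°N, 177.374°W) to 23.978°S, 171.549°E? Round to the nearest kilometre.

5923 km

Δλ = 171.549 − -177.374 = 348.923°; wrapped into (−180°, 180°]: -11.077°.
Δφ = -23.978 − 28.207 = -52.185°.
a = sin²(Δφ/2) + cos φ₁ · cos φ₂ · sin²(Δλ/2) = 0.200944.
c = 2·atan2(√a, √(1−a)) = 0.92965 rad → d = 6371·c ≈ 5922.81 km.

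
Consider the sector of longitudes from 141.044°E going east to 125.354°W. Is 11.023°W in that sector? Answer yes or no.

Band width going east from +141.044° to -125.354°: ((-125.354 − 141.044) mod 360) = 93.602°.
Offset of -11.023° east of the west edge: ((-11.023 − 141.044) mod 360) = 207.933°.
207.933° > 93.602° ⇒ outside.

No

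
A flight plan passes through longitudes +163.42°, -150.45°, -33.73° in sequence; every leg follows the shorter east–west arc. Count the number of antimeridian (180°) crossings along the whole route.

Leg 1: +163.42° → -150.45°, shortest Δλ = 46.13° (east) — crosses 180°.
Leg 2: -150.45° → -33.73°, shortest Δλ = 116.72° (east) — does not cross 180°.
Total crossings: 1.

1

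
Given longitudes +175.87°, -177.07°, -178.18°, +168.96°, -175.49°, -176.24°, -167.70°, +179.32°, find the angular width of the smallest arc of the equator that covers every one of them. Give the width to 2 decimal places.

Sort the longitudes: -178.18°, -177.07°, -176.24°, -175.49°, -167.70°, +168.96°, +175.87°, +179.32°.
Eastward gaps between consecutive values (wrapping around): 1.11°, 0.83°, 0.75°, 7.79°, 336.66°, 6.91°, 3.45°, 2.50°.
Largest gap = 336.66° ⇒ minimal covering band is its complement: 360° − 336.66° = 23.34°.
Band runs from +168.96° eastward to -167.70°, crossing the antimeridian.

23.34°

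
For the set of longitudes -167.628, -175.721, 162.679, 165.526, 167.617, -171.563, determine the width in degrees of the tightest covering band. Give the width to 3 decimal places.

29.693°

Sort the longitudes: -175.721°, -171.563°, -167.628°, +162.679°, +165.526°, +167.617°.
Eastward gaps between consecutive values (wrapping around): 4.158°, 3.935°, 330.307°, 2.847°, 2.091°, 16.662°.
Largest gap = 330.307° ⇒ minimal covering band is its complement: 360° − 330.307° = 29.693°.
Band runs from +162.679° eastward to -167.628°, crossing the antimeridian.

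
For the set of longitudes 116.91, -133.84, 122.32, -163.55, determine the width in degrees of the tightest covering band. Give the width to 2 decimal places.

109.25°

Sort the longitudes: -163.55°, -133.84°, +116.91°, +122.32°.
Eastward gaps between consecutive values (wrapping around): 29.71°, 250.75°, 5.41°, 74.13°.
Largest gap = 250.75° ⇒ minimal covering band is its complement: 360° − 250.75° = 109.25°.
Band runs from +116.91° eastward to -133.84°, crossing the antimeridian.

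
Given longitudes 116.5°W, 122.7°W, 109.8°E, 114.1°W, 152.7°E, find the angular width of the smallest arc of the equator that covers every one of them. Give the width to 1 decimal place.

136.1°

Sort the longitudes: -122.7°, -116.5°, -114.1°, +109.8°, +152.7°.
Eastward gaps between consecutive values (wrapping around): 6.2°, 2.4°, 223.9°, 42.9°, 84.6°.
Largest gap = 223.9° ⇒ minimal covering band is its complement: 360° − 223.9° = 136.1°.
Band runs from +109.8° eastward to -114.1°, crossing the antimeridian.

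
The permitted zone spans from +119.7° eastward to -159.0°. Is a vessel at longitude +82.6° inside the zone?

Band width going east from +119.7° to -159.0°: ((-159.0 − 119.7) mod 360) = 81.3°.
Offset of +82.6° east of the west edge: ((82.6 − 119.7) mod 360) = 322.9°.
322.9° > 81.3° ⇒ outside.

No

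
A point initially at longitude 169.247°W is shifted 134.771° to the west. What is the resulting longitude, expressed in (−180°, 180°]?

Start at -169.247°; shift −134.771° → -304.018°.
-304.018° lies outside (−180°, 180°]; add 360° → +55.982°.

55.982°E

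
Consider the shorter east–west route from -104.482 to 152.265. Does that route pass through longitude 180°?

Naïve |152.265 − -104.482| = 256.747° > 180°, so the shorter arc goes the other way round — across 180°.
Signed shortest Δλ = ((152.265 − -104.482 + 180) mod 360) − 180 = -103.253°.
Going west by 103.253° from -104.482° passes through 180° before reaching +152.265°.

Yes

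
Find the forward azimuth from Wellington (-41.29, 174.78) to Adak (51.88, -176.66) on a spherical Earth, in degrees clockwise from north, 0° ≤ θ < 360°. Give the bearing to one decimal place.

Δλ = -176.66 − 174.78 = -351.44°; wrapped into (−180°, 180°]: 8.56°.
θ = atan2( sin Δλ · cos φ₂ , cos φ₁ · sin φ₂ − sin φ₁ · cos φ₂ · cos Δλ )
  = atan2(0.09188, 0.99393) = 5.282° → normalised to [0°, 360°): 5.282°.

5.3°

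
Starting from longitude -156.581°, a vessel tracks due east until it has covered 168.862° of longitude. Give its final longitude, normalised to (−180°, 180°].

Start at -156.581°; shift +168.862° → +12.281°.
+12.281° already lies in (−180°, 180°].

+12.281°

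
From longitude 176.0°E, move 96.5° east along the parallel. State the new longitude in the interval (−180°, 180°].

87.5°W

Start at +176.0°; shift +96.5° → +272.5°.
+272.5° lies outside (−180°, 180°]; subtract 360° → -87.5°.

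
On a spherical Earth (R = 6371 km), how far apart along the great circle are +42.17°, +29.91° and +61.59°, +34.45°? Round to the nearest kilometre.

2181 km

Δλ = 34.45 − 29.91 = 4.54°.
Δφ = 61.59 − 42.17 = 19.42°.
a = sin²(Δφ/2) + cos φ₁ · cos φ₂ · sin²(Δλ/2) = 0.029000.
c = 2·atan2(√a, √(1−a)) = 0.34226 rad → d = 6371·c ≈ 2180.51 km.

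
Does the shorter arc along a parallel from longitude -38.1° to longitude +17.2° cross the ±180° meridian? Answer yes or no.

Signed shortest Δλ = ((17.2 − -38.1 + 180) mod 360) − 180 = 55.3°.
Going east by 55.3° from -38.1° reaches +17.2° without touching 180°.

No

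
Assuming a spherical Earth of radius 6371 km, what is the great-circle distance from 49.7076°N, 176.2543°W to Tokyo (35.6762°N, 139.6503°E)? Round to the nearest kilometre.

Δλ = 139.6503 − -176.2543 = 315.9046°; wrapped into (−180°, 180°]: -44.0954°.
Δφ = 35.6762 − 49.7076 = -14.0314°.
a = sin²(Δφ/2) + cos φ₁ · cos φ₂ · sin²(Δλ/2) = 0.088941.
c = 2·atan2(√a, √(1−a)) = 0.60568 rad → d = 6371·c ≈ 3858.76 km.

3859 km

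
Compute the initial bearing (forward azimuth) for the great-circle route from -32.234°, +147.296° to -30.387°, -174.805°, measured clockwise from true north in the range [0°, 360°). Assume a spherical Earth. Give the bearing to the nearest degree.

Δλ = -174.805 − 147.296 = -322.101°; wrapped into (−180°, 180°]: 37.899°.
θ = atan2( sin Δλ · cos φ₂ , cos φ₁ · sin φ₂ − sin φ₁ · cos φ₂ · cos Δλ )
  = atan2(0.52989, -0.06481) = 96.973° → normalised to [0°, 360°): 96.973°.

97°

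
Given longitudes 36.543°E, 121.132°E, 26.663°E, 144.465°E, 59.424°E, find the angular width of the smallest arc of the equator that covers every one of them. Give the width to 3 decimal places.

117.802°

Sort the longitudes: +26.663°, +36.543°, +59.424°, +121.132°, +144.465°.
Eastward gaps between consecutive values (wrapping around): 9.880°, 22.881°, 61.708°, 23.333°, 242.198°.
Largest gap = 242.198° ⇒ minimal covering band is its complement: 360° − 242.198° = 117.802°.
Band runs from +26.663° eastward to +144.465°.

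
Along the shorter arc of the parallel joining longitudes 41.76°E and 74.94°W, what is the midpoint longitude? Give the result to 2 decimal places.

Signed shortest Δλ from +41.76° to -74.94° is -116.70°.
Midpoint longitude = +41.76° + (-116.70°)/2 = +41.76° − 58.35° = -16.59°.

16.59°W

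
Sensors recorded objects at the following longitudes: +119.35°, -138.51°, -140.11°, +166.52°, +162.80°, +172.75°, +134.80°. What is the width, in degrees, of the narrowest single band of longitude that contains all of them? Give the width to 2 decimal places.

Sort the longitudes: -140.11°, -138.51°, +119.35°, +134.80°, +162.80°, +166.52°, +172.75°.
Eastward gaps between consecutive values (wrapping around): 1.60°, 257.86°, 15.45°, 28.00°, 3.72°, 6.23°, 47.14°.
Largest gap = 257.86° ⇒ minimal covering band is its complement: 360° − 257.86° = 102.14°.
Band runs from +119.35° eastward to -138.51°, crossing the antimeridian.

102.14°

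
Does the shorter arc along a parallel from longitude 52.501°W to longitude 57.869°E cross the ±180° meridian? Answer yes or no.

No

Signed shortest Δλ = ((57.869 − -52.501 + 180) mod 360) − 180 = 110.37°.
Going east by 110.37° from -52.501° reaches +57.869° without touching 180°.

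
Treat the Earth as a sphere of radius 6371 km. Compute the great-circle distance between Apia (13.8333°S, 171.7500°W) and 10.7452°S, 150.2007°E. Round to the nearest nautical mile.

2238 nmi

Δλ = 150.2007 − -171.7500 = 321.9507°; wrapped into (−180°, 180°]: -38.0493°.
Δφ = -10.7452 − -13.8333 = 3.0881°.
a = sin²(Δφ/2) + cos φ₁ · cos φ₂ · sin²(Δλ/2) = 0.102095.
c = 2·atan2(√a, √(1−a)) = 0.65045 rad → d = 6371·c ≈ 4144.02 km ≈ 2237.59 nmi.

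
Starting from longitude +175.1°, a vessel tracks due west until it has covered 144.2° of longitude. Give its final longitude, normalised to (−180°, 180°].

+30.9°

Start at +175.1°; shift −144.2° → +30.9°.
+30.9° already lies in (−180°, 180°].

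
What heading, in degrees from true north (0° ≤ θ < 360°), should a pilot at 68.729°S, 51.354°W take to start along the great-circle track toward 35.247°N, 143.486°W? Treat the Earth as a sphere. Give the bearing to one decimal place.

Δλ = -143.486 − -51.354 = -92.132°.
θ = atan2( sin Δλ · cos φ₂ , cos φ₁ · sin φ₂ − sin φ₁ · cos φ₂ · cos Δλ )
  = atan2(-0.81611, 0.18105) = -77.492° → normalised to [0°, 360°): 282.508°.

282.5°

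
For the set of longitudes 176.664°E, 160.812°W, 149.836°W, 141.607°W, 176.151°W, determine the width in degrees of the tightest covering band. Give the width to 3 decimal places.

41.729°

Sort the longitudes: -176.151°, -160.812°, -149.836°, -141.607°, +176.664°.
Eastward gaps between consecutive values (wrapping around): 15.339°, 10.976°, 8.229°, 318.271°, 7.185°.
Largest gap = 318.271° ⇒ minimal covering band is its complement: 360° − 318.271° = 41.729°.
Band runs from +176.664° eastward to -141.607°, crossing the antimeridian.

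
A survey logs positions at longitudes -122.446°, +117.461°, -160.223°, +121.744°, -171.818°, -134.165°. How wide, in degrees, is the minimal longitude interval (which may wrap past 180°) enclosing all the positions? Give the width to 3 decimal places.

120.093°

Sort the longitudes: -171.818°, -160.223°, -134.165°, -122.446°, +117.461°, +121.744°.
Eastward gaps between consecutive values (wrapping around): 11.595°, 26.058°, 11.719°, 239.907°, 4.283°, 66.438°.
Largest gap = 239.907° ⇒ minimal covering band is its complement: 360° − 239.907° = 120.093°.
Band runs from +117.461° eastward to -122.446°, crossing the antimeridian.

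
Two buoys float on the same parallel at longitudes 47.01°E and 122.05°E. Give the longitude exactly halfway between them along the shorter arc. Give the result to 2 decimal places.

84.53°E

Signed shortest Δλ from +47.01° to +122.05° is +75.04°.
Midpoint longitude = +47.01° + (+75.04°)/2 = +47.01° + 37.52° = +84.53°.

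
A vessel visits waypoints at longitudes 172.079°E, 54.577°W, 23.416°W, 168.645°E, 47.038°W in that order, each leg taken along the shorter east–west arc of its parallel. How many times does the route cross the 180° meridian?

Leg 1: +172.079° → -54.577°, shortest Δλ = 133.344° (east) — crosses 180°.
Leg 2: -54.577° → -23.416°, shortest Δλ = 31.161° (east) — does not cross 180°.
Leg 3: -23.416° → +168.645°, shortest Δλ = -167.939° (west) — crosses 180°.
Leg 4: +168.645° → -47.038°, shortest Δλ = 144.317° (east) — crosses 180°.
Total crossings: 3.

3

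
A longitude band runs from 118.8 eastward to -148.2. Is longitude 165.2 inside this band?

Band width going east from +118.8° to -148.2°: ((-148.2 − 118.8) mod 360) = 93.0°.
Offset of +165.2° east of the west edge: ((165.2 − 118.8) mod 360) = 46.4°.
46.4° ≤ 93.0° ⇒ inside.

Yes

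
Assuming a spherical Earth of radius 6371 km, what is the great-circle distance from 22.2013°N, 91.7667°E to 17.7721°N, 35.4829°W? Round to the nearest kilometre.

12757 km

Δλ = -35.4829 − 91.7667 = -127.2496°.
Δφ = 17.7721 − 22.2013 = -4.4292°.
a = sin²(Δφ/2) + cos φ₁ · cos φ₂ · sin²(Δλ/2) = 0.709167.
c = 2·atan2(√a, √(1−a)) = 2.00241 rad → d = 6371·c ≈ 12757.33 km.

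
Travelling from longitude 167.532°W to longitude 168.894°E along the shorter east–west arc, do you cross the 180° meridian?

Yes

Naïve |168.894 − -167.532| = 336.426° > 180°, so the shorter arc goes the other way round — across 180°.
Signed shortest Δλ = ((168.894 − -167.532 + 180) mod 360) − 180 = -23.574°.
Going west by 23.574° from -167.532° passes through 180° before reaching +168.894°.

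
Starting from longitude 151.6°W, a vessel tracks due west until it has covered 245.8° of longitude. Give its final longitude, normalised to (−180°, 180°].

Start at -151.6°; shift −245.8° → -397.4°.
-397.4° lies outside (−180°, 180°]; add 360° → -37.4°.

37.4°W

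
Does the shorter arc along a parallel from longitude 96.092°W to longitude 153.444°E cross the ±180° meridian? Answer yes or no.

Yes

Naïve |153.444 − -96.092| = 249.536° > 180°, so the shorter arc goes the other way round — across 180°.
Signed shortest Δλ = ((153.444 − -96.092 + 180) mod 360) − 180 = -110.464°.
Going west by 110.464° from -96.092° passes through 180° before reaching +153.444°.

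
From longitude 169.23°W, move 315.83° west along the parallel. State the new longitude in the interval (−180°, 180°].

Start at -169.23°; shift −315.83° → -485.06°.
-485.06° lies outside (−180°, 180°]; add 360° → -125.06°.

125.06°W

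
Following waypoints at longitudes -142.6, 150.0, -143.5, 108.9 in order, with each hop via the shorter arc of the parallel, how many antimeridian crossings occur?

3

Leg 1: -142.6° → +150.0°, shortest Δλ = -67.4° (west) — crosses 180°.
Leg 2: +150.0° → -143.5°, shortest Δλ = 66.5° (east) — crosses 180°.
Leg 3: -143.5° → +108.9°, shortest Δλ = -107.6° (west) — crosses 180°.
Total crossings: 3.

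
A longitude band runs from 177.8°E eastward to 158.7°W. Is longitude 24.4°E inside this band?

No

Band width going east from +177.8° to -158.7°: ((-158.7 − 177.8) mod 360) = 23.5°.
Offset of +24.4° east of the west edge: ((24.4 − 177.8) mod 360) = 206.6°.
206.6° > 23.5° ⇒ outside.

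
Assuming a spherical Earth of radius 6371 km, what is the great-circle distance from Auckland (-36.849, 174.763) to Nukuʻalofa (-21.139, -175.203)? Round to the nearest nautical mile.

1079 nmi

Δλ = -175.203 − 174.763 = -349.966°; wrapped into (−180°, 180°]: 10.034°.
Δφ = -21.139 − -36.849 = 15.710°.
a = sin²(Δφ/2) + cos φ₁ · cos φ₂ · sin²(Δλ/2) = 0.024386.
c = 2·atan2(√a, √(1−a)) = 0.31360 rad → d = 6371·c ≈ 1997.96 km ≈ 1078.81 nmi.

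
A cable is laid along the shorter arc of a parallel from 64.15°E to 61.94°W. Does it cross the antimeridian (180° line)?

No

Signed shortest Δλ = ((-61.94 − 64.15 + 180) mod 360) − 180 = -126.09°.
Going west by 126.09° from +64.15° reaches -61.94° without touching 180°.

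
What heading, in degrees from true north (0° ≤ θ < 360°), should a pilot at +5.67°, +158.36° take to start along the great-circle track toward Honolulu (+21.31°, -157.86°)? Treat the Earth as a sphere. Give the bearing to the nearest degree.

65°

Δλ = -157.86 − 158.36 = -316.22°; wrapped into (−180°, 180°]: 43.78°.
θ = atan2( sin Δλ · cos φ₂ , cos φ₁ · sin φ₂ − sin φ₁ · cos φ₂ · cos Δλ )
  = atan2(0.64459, 0.29518) = 65.395° → normalised to [0°, 360°): 65.395°.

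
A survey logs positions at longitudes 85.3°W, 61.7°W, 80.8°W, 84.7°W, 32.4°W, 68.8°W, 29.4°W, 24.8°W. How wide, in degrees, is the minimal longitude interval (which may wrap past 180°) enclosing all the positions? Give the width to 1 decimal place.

60.5°

Sort the longitudes: -85.3°, -84.7°, -80.8°, -68.8°, -61.7°, -32.4°, -29.4°, -24.8°.
Eastward gaps between consecutive values (wrapping around): 0.6°, 3.9°, 12.0°, 7.1°, 29.3°, 3.0°, 4.6°, 299.5°.
Largest gap = 299.5° ⇒ minimal covering band is its complement: 360° − 299.5° = 60.5°.
Band runs from -85.3° eastward to -24.8°.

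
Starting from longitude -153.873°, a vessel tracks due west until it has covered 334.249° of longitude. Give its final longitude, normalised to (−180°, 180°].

-128.122°

Start at -153.873°; shift −334.249° → -488.122°.
-488.122° lies outside (−180°, 180°]; add 360° → -128.122°.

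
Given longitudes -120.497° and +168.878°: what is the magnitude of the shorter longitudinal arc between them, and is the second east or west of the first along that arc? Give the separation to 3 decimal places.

70.625° west

Raw difference: 168.878 − -120.497 = 289.375°.
Normalise into (−180°, 180°]: 289.375° − 360° = -70.625°.
Negative ⇒ the second point lies to the west; separation 70.625°.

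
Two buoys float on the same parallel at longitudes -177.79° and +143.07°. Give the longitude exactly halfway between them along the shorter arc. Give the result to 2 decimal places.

+162.64°

Signed shortest Δλ from -177.79° to +143.07° is -39.14°.
Midpoint longitude = -177.79° + (-39.14°)/2 = -177.79° − 19.57° = -197.36°.
Normalise into (−180°, 180°]: +162.64°.
(The naïve average (-177.79 + +143.07)/2 = -17.36° is on the wrong side of the globe.)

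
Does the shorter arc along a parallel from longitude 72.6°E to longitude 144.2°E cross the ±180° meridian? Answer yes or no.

Signed shortest Δλ = ((144.2 − 72.6 + 180) mod 360) − 180 = 71.6°.
Going east by 71.6° from +72.6° reaches +144.2° without touching 180°.

No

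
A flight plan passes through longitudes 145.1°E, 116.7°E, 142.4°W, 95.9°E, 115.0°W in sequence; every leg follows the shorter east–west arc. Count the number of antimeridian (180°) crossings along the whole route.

Leg 1: +145.1° → +116.7°, shortest Δλ = -28.4° (west) — does not cross 180°.
Leg 2: +116.7° → -142.4°, shortest Δλ = 100.9° (east) — crosses 180°.
Leg 3: -142.4° → +95.9°, shortest Δλ = -121.7° (west) — crosses 180°.
Leg 4: +95.9° → -115.0°, shortest Δλ = 149.1° (east) — crosses 180°.
Total crossings: 3.

3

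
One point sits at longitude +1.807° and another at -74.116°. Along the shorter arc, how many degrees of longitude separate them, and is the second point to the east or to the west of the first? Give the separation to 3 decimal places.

75.923° west

Raw difference: -74.116 − 1.807 = -75.923°.
Normalise into (−180°, 180°]: -75.923° stays -75.923°.
Negative ⇒ the second point lies to the west; separation 75.923°.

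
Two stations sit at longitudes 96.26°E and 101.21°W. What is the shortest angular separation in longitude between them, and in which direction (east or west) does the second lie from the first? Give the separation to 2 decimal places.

162.53° east

Raw difference: -101.21 − 96.26 = -197.47°.
Normalise into (−180°, 180°]: -197.47° + 360° = 162.53°.
Positive ⇒ the second point lies to the east; separation 162.53°.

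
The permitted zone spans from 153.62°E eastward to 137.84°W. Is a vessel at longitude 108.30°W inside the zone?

No

Band width going east from +153.62° to -137.84°: ((-137.84 − 153.62) mod 360) = 68.54°.
Offset of -108.30° east of the west edge: ((-108.30 − 153.62) mod 360) = 98.08°.
98.08° > 68.54° ⇒ outside.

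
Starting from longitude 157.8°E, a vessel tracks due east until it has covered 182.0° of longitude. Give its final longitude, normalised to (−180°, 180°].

Start at +157.8°; shift +182.0° → +339.8°.
+339.8° lies outside (−180°, 180°]; subtract 360° → -20.2°.

20.2°W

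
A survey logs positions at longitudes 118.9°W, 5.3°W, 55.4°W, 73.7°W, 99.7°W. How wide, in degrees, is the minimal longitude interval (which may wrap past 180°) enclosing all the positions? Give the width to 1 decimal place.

Sort the longitudes: -118.9°, -99.7°, -73.7°, -55.4°, -5.3°.
Eastward gaps between consecutive values (wrapping around): 19.2°, 26.0°, 18.3°, 50.1°, 246.4°.
Largest gap = 246.4° ⇒ minimal covering band is its complement: 360° − 246.4° = 113.6°.
Band runs from -118.9° eastward to -5.3°.

113.6°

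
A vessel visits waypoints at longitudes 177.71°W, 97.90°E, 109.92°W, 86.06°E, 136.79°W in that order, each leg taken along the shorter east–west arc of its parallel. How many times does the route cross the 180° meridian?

Leg 1: -177.71° → +97.90°, shortest Δλ = -84.39° (west) — crosses 180°.
Leg 2: +97.90° → -109.92°, shortest Δλ = 152.18° (east) — crosses 180°.
Leg 3: -109.92° → +86.06°, shortest Δλ = -164.02° (west) — crosses 180°.
Leg 4: +86.06° → -136.79°, shortest Δλ = 137.15° (east) — crosses 180°.
Total crossings: 4.

4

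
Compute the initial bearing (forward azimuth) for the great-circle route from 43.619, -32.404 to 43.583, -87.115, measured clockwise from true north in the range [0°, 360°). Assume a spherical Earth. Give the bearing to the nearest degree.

Δλ = -87.115 − -32.404 = -54.711°.
θ = atan2( sin Δλ · cos φ₂ , cos φ₁ · sin φ₂ − sin φ₁ · cos φ₂ · cos Δλ )
  = atan2(-0.59127, 0.21040) = -70.412° → normalised to [0°, 360°): 289.588°.

290°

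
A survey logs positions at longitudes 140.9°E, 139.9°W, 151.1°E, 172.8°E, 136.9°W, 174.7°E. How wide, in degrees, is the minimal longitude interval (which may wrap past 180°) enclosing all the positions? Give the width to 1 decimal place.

82.2°

Sort the longitudes: -139.9°, -136.9°, +140.9°, +151.1°, +172.8°, +174.7°.
Eastward gaps between consecutive values (wrapping around): 3.0°, 277.8°, 10.2°, 21.7°, 1.9°, 45.4°.
Largest gap = 277.8° ⇒ minimal covering band is its complement: 360° − 277.8° = 82.2°.
Band runs from +140.9° eastward to -136.9°, crossing the antimeridian.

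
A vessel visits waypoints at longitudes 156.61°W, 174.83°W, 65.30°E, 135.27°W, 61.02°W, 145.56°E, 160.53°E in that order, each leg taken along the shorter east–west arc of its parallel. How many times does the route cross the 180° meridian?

Leg 1: -156.61° → -174.83°, shortest Δλ = -18.22° (west) — does not cross 180°.
Leg 2: -174.83° → +65.30°, shortest Δλ = -119.87° (west) — crosses 180°.
Leg 3: +65.30° → -135.27°, shortest Δλ = 159.43° (east) — crosses 180°.
Leg 4: -135.27° → -61.02°, shortest Δλ = 74.25° (east) — does not cross 180°.
Leg 5: -61.02° → +145.56°, shortest Δλ = -153.42° (west) — crosses 180°.
Leg 6: +145.56° → +160.53°, shortest Δλ = 14.97° (east) — does not cross 180°.
Total crossings: 3.

3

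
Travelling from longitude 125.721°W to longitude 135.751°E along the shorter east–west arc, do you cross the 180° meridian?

Yes

Naïve |135.751 − -125.721| = 261.472° > 180°, so the shorter arc goes the other way round — across 180°.
Signed shortest Δλ = ((135.751 − -125.721 + 180) mod 360) − 180 = -98.528°.
Going west by 98.528° from -125.721° passes through 180° before reaching +135.751°.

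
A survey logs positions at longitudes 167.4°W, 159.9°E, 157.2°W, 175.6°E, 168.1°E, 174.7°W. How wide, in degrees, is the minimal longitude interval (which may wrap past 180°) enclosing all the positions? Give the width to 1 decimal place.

42.9°

Sort the longitudes: -174.7°, -167.4°, -157.2°, +159.9°, +168.1°, +175.6°.
Eastward gaps between consecutive values (wrapping around): 7.3°, 10.2°, 317.1°, 8.2°, 7.5°, 9.7°.
Largest gap = 317.1° ⇒ minimal covering band is its complement: 360° − 317.1° = 42.9°.
Band runs from +159.9° eastward to -157.2°, crossing the antimeridian.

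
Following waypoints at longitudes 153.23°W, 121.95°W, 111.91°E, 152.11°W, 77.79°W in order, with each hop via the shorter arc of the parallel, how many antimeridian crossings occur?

2

Leg 1: -153.23° → -121.95°, shortest Δλ = 31.28° (east) — does not cross 180°.
Leg 2: -121.95° → +111.91°, shortest Δλ = -126.14° (west) — crosses 180°.
Leg 3: +111.91° → -152.11°, shortest Δλ = 95.98° (east) — crosses 180°.
Leg 4: -152.11° → -77.79°, shortest Δλ = 74.32° (east) — does not cross 180°.
Total crossings: 2.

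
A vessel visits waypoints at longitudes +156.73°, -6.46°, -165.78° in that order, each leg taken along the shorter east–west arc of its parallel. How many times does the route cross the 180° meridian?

0

Leg 1: +156.73° → -6.46°, shortest Δλ = -163.19° (west) — does not cross 180°.
Leg 2: -6.46° → -165.78°, shortest Δλ = -159.32° (west) — does not cross 180°.
Total crossings: 0.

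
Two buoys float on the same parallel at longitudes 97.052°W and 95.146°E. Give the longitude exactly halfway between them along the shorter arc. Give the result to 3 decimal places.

Signed shortest Δλ from -97.052° to +95.146° is -167.802°.
Midpoint longitude = -97.052° + (-167.802°)/2 = -97.052° − 83.901° = -180.953°.
Normalise into (−180°, 180°]: +179.047°.
(The naïve average (-97.052 + +95.146)/2 = -0.953° is on the wrong side of the globe.)

179.047°E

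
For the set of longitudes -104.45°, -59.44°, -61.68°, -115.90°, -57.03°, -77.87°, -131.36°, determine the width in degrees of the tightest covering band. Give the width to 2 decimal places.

74.33°

Sort the longitudes: -131.36°, -115.90°, -104.45°, -77.87°, -61.68°, -59.44°, -57.03°.
Eastward gaps between consecutive values (wrapping around): 15.46°, 11.45°, 26.58°, 16.19°, 2.24°, 2.41°, 285.67°.
Largest gap = 285.67° ⇒ minimal covering band is its complement: 360° − 285.67° = 74.33°.
Band runs from -131.36° eastward to -57.03°.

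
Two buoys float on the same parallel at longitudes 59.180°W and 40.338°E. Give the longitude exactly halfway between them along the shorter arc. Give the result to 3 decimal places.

Signed shortest Δλ from -59.180° to +40.338° is +99.518°.
Midpoint longitude = -59.180° + (+99.518°)/2 = -59.180° + 49.759° = -9.421°.

9.421°W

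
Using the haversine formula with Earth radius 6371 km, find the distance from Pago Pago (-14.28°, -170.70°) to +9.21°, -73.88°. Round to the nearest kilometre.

Δλ = -73.88 − -170.70 = 96.82°.
Δφ = 9.21 − -14.28 = 23.49°.
a = sin²(Δφ/2) + cos φ₁ · cos φ₂ · sin²(Δλ/2) = 0.576538.
c = 2·atan2(√a, √(1−a)) = 1.72448 rad → d = 6371·c ≈ 10986.64 km.

10987 km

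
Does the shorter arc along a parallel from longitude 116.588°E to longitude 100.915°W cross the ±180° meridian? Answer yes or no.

Yes

Naïve |-100.915 − 116.588| = 217.503° > 180°, so the shorter arc goes the other way round — across 180°.
Signed shortest Δλ = ((-100.915 − 116.588 + 180) mod 360) − 180 = 142.497°.
Going east by 142.497° from +116.588° passes through 180° before reaching -100.915°.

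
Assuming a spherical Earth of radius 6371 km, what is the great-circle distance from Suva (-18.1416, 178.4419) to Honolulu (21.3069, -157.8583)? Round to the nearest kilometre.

Δλ = -157.8583 − 178.4419 = -336.3002°; wrapped into (−180°, 180°]: 23.6998°.
Δφ = 21.3069 − -18.1416 = 39.4485°.
a = sin²(Δφ/2) + cos φ₁ · cos φ₂ · sin²(Δλ/2) = 0.151235.
c = 2·atan2(√a, √(1−a)) = 0.79885 rad → d = 6371·c ≈ 5089.48 km.

5089 km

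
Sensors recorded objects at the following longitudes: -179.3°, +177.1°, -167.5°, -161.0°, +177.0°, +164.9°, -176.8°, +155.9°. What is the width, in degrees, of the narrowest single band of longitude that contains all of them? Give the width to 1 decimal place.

Sort the longitudes: -179.3°, -176.8°, -167.5°, -161.0°, +155.9°, +164.9°, +177.0°, +177.1°.
Eastward gaps between consecutive values (wrapping around): 2.5°, 9.3°, 6.5°, 316.9°, 9.0°, 12.1°, 0.1°, 3.6°.
Largest gap = 316.9° ⇒ minimal covering band is its complement: 360° − 316.9° = 43.1°.
Band runs from +155.9° eastward to -161.0°, crossing the antimeridian.

43.1°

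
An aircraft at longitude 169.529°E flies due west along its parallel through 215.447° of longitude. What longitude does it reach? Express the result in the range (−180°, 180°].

45.918°W

Start at +169.529°; shift −215.447° → -45.918°.
-45.918° already lies in (−180°, 180°].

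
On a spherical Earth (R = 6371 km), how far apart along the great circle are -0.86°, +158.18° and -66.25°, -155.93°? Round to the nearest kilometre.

Δλ = -155.93 − 158.18 = -314.11°; wrapped into (−180°, 180°]: 45.89°.
Δφ = -66.25 − -0.86 = -65.39°.
a = sin²(Δφ/2) + cos φ₁ · cos φ₂ · sin²(Δλ/2) = 0.352983.
c = 2·atan2(√a, √(1−a)) = 1.27235 rad → d = 6371·c ≈ 8106.15 km.

8106 km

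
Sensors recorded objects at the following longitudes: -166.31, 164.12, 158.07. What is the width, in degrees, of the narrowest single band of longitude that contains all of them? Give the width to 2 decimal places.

35.62°

Sort the longitudes: -166.31°, +158.07°, +164.12°.
Eastward gaps between consecutive values (wrapping around): 324.38°, 6.05°, 29.57°.
Largest gap = 324.38° ⇒ minimal covering band is its complement: 360° − 324.38° = 35.62°.
Band runs from +158.07° eastward to -166.31°, crossing the antimeridian.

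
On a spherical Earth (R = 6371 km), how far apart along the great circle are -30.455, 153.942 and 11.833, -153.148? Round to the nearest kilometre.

7352 km

Δλ = -153.148 − 153.942 = -307.090°; wrapped into (−180°, 180°]: 52.910°.
Δφ = 11.833 − -30.455 = 42.288°.
a = sin²(Δφ/2) + cos φ₁ · cos φ₂ · sin²(Δλ/2) = 0.297561.
c = 2·atan2(√a, √(1−a)) = 1.15395 rad → d = 6371·c ≈ 7351.82 km.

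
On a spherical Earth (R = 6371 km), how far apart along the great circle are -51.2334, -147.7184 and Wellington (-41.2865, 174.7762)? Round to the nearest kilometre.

Δλ = 174.7762 − -147.7184 = 322.4946°; wrapped into (−180°, 180°]: -37.5054°.
Δφ = -41.2865 − -51.2334 = 9.9469°.
a = sin²(Δφ/2) + cos φ₁ · cos φ₂ · sin²(Δλ/2) = 0.056143.
c = 2·atan2(√a, √(1−a)) = 0.47844 rad → d = 6371·c ≈ 3048.15 km.

3048 km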